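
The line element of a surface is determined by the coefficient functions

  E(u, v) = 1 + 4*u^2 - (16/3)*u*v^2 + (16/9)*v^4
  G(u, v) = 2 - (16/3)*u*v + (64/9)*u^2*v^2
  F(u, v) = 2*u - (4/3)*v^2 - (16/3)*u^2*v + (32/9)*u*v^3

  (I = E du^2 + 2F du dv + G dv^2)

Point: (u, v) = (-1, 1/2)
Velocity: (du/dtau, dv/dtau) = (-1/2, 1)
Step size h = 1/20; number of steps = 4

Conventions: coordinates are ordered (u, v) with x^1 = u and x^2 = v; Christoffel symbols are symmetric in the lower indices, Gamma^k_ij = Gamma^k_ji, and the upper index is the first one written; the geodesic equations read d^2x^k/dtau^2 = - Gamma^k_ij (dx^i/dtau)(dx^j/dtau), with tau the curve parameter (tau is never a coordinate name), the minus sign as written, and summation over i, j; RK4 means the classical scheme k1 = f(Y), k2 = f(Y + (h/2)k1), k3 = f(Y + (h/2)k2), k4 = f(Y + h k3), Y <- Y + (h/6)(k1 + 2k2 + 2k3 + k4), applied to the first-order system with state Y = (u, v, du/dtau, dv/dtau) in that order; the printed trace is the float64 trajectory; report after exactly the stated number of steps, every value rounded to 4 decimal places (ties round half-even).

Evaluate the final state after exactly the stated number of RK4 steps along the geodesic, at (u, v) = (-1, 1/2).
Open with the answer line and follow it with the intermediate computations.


Answer: u = -1.0849, v = 0.6846, du/dtau = -0.3600, dv/dtau = 0.8553

f(Y) = (du/dtau, dv/dtau, -Gamma^u_ij Y'^i Y'^j, -Gamma^v_ij Y'^i Y'^j) with the Gammas evaluated at the stage position; h = 0.050000; intermediate values shown to 6 dp
step 0: u = -1.0000, v = 0.5000, du/dtau = -0.5000, dv/dtau = 1.0000
step 1:
  k1: at (u, v) = (-1.000000, 0.500000), (du/dtau, dv/dtau) = (-0.500000, 1.000000); Gamma_uuu = -0.392523, Gamma_uuv = 0.261682, Gamma_uvv = -0.523364, Gamma_vuu = 0.392523, Gamma_vuv = -0.261682, Gamma_vvv = 0.523364; k1 = (-0.500000, 1.000000, 0.883178, -0.883178)
  k2: at (u, v) = (-1.012500, 0.525000), (du/dtau, dv/dtau) = (-0.477921, 0.977921); Gamma_uuu = -0.380718, Gamma_uuv = 0.266502, Gamma_uvv = -0.513969, Gamma_vuu = 0.384696, Gamma_vuv = -0.269287, Gamma_vvv = 0.519340; k2 = (-0.477921, 0.977921, 0.827592, -0.836240)
  k3: at (u, v) = (-1.011948, 0.524448), (du/dtau, dv/dtau) = (-0.479310, 0.979094); Gamma_uuu = -0.381023, Gamma_uuv = 0.266436, Gamma_uvv = -0.514100, Gamma_vuu = 0.384946, Gamma_vuv = -0.269179, Gamma_vvv = 0.519394; k3 = (-0.479310, 0.979094, 0.830436, -0.838986)
  k4: at (u, v) = (-1.023966, 0.548955), (du/dtau, dv/dtau) = (-0.458478, 0.958051); Gamma_uuu = -0.369883, Gamma_uuv = 0.270732, Gamma_uvv = -0.504996, Gamma_vuu = 0.377316, Gamma_vuv = -0.276172, Gamma_vvv = 0.515144; k4 = (-0.458478, 0.958051, 0.779102, -0.794758)
  Y <- Y + (h/6)(k1 + 2k2 + 2k3 + k4): u = -1.0239, v = 0.5489, du/dtau = -0.4585, dv/dtau = 0.9581
step 2:
  k1: at (u, v) = (-1.023941, 0.548934), (du/dtau, dv/dtau) = (-0.458514, 0.958097); Gamma_uuu = -0.369894, Gamma_uuv = 0.270730, Gamma_uvv = -0.505000, Gamma_vuu = 0.377326, Gamma_vuv = -0.276169, Gamma_vvv = 0.515146; k1 = (-0.458514, 0.958097, 0.779193, -0.794848)
  k2: at (u, v) = (-1.035404, 0.572886), (du/dtau, dv/dtau) = (-0.439034, 0.938226); Gamma_uuu = -0.359430, Gamma_uuv = 0.274550, Gamma_uvv = -0.496206, Gamma_vuu = 0.369944, Gamma_vuv = -0.282581, Gamma_vvv = 0.510722; k2 = (-0.439034, 0.938226, 0.732256, -0.753676)
  k3: at (u, v) = (-1.034917, 0.572390), (du/dtau, dv/dtau) = (-0.440207, 0.939255); Gamma_uuu = -0.359686, Gamma_uuv = 0.274508, Gamma_uvv = -0.496328, Gamma_vuu = 0.370161, Gamma_vuv = -0.282501, Gamma_vvv = 0.510781; k3 = (-0.440207, 0.939255, 0.734561, -0.755951)
  k4: at (u, v) = (-1.045952, 0.595897), (du/dtau, dv/dtau) = (-0.421786, 0.920299); Gamma_uuu = -0.349796, Gamma_uuv = 0.277923, Gamma_uvv = -0.487827, Gamma_vuu = 0.362984, Gamma_vuv = -0.288402, Gamma_vvv = 0.506219; k4 = (-0.421786, 0.920299, 0.691158, -0.717215)
  Y <- Y + (h/6)(k1 + 2k2 + 2k3 + k4): u = -1.0459, v = 0.5959, du/dtau = -0.4218, dv/dtau = 0.9203
step 3:
  k1: at (u, v) = (-1.045931, 0.595879), (du/dtau, dv/dtau) = (-0.421814, 0.920336); Gamma_uuu = -0.349806, Gamma_uuv = 0.277923, Gamma_uvv = -0.487831, Gamma_vuu = 0.362993, Gamma_vuv = -0.288399, Gamma_vvv = 0.506220; k1 = (-0.421814, 0.920336, 0.691226, -0.717283)
  k2: at (u, v) = (-1.056476, 0.618887), (du/dtau, dv/dtau) = (-0.404533, 0.902404); Gamma_uuu = -0.340497, Gamma_uuv = 0.280972, Gamma_uvv = -0.479635, Gamma_vuu = 0.356060, Gamma_vuv = -0.293815, Gamma_vvv = 0.501559; k2 = (-0.404533, 0.902404, 0.651443, -0.681220)
  k3: at (u, v) = (-1.056044, 0.618439), (du/dtau, dv/dtau) = (-0.405528, 0.903305); Gamma_uuu = -0.340714, Gamma_uuv = 0.280948, Gamma_uvv = -0.479745, Gamma_vuu = 0.356249, Gamma_vuv = -0.293757, Gamma_vvv = 0.501620; k3 = (-0.405528, 0.903305, 0.653316, -0.683104)
  k4: at (u, v) = (-1.066207, 0.641044), (du/dtau, dv/dtau) = (-0.389148, 0.886181); Gamma_uuu = -0.331901, Gamma_uuv = 0.283684, Gamma_uvv = -0.471833, Gamma_vuu = 0.349521, Gamma_vuv = -0.298744, Gamma_vvv = 0.496883; k4 = (-0.389148, 0.886181, 0.616460, -0.649187)
  Y <- Y + (h/6)(k1 + 2k2 + 2k3 + k4): u = -1.0662, v = 0.6410, du/dtau = -0.3892, dv/dtau = 0.8862
step 4:
  k1: at (u, v) = (-1.066190, 0.641028), (du/dtau, dv/dtau) = (-0.389171, 0.886210); Gamma_uuu = -0.331908, Gamma_uuv = 0.283684, Gamma_uvv = -0.471837, Gamma_vuu = 0.349528, Gamma_vuv = -0.298743, Gamma_vvv = 0.496885; k1 = (-0.389171, 0.886210, 0.616512, -0.649240)
  k2: at (u, v) = (-1.075919, 0.663183), (du/dtau, dv/dtau) = (-0.373758, 0.869979); Gamma_uuu = -0.323594, Gamma_uuv = 0.286136, Gamma_uvv = -0.464215, Gamma_vuu = 0.343034, Gamma_vuv = -0.303326, Gamma_vvv = 0.492102; k2 = (-0.373758, 0.869979, 0.582633, -0.617633)
  k3: at (u, v) = (-1.075534, 0.662778), (du/dtau, dv/dtau) = (-0.374605, 0.870769); Gamma_uuu = -0.323779, Gamma_uuv = 0.286125, Gamma_uvv = -0.464314, Gamma_vuu = 0.343198, Gamma_vuv = -0.303285, Gamma_vvv = 0.492161; k3 = (-0.374605, 0.870769, 0.584161, -0.619196)
  k4: at (u, v) = (-1.084920, 0.684567), (du/dtau, dv/dtau) = (-0.359963, 0.855250); Gamma_uuu = -0.315893, Gamma_uuv = 0.288333, Gamma_uvv = -0.456959, Gamma_vuu = 0.336901, Gamma_vuv = -0.307508, Gamma_vvv = 0.487347; k4 = (-0.359963, 0.855250, 0.552707, -0.589463)
  Y <- Y + (h/6)(k1 + 2k2 + 2k3 + k4): u = -1.0849, v = 0.6846, du/dtau = -0.3600, dv/dtau = 0.8553


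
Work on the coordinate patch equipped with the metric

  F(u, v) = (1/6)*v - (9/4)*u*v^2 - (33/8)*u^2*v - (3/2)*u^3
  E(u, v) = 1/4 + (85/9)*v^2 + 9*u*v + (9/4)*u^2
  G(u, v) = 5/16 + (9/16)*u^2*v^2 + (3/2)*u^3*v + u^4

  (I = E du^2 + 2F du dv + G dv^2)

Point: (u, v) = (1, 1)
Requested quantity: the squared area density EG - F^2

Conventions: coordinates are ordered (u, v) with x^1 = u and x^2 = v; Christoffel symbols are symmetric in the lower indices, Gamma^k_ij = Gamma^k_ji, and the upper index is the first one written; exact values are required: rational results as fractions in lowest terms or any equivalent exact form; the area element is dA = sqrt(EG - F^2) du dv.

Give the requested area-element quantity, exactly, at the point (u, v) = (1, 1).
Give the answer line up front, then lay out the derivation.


Answer: EG - F^2 = 6491/576

E = 377/18, F = -185/24, G = 27/8; EG - F^2 = 6491/576


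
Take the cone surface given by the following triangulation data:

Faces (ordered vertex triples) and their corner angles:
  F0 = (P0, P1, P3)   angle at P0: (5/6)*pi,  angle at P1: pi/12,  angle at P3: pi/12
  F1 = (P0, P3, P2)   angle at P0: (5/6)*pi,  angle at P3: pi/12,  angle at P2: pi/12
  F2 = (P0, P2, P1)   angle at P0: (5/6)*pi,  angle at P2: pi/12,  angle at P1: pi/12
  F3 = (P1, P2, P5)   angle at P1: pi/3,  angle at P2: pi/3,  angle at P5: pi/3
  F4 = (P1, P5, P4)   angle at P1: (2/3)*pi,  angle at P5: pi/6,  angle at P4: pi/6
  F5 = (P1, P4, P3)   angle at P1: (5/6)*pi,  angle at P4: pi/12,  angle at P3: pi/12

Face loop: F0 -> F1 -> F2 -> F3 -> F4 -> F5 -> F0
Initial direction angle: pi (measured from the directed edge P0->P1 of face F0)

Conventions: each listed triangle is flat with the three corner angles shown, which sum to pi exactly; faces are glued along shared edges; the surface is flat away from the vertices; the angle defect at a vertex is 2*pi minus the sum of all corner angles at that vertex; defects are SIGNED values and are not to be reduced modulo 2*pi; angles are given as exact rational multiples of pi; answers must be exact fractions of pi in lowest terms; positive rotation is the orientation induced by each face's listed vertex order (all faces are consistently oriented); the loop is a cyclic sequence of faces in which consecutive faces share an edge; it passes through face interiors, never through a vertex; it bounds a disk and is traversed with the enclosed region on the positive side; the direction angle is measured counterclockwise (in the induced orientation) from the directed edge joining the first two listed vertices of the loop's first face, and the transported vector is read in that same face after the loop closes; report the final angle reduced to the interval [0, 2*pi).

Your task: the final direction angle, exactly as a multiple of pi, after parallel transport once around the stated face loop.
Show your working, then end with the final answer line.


enclosed vertex P0: corner angles sum to (5/2)*pi, defect = 2*pi - (5/2)*pi = -pi/2
enclosed vertex P1: corner angles sum to 2*pi, defect = 2*pi - 2*pi = 0
the rotation equals the total enclosed defect, so the final angle is initial + defects (mod 2*pi)
final angle = pi - pi/2 = pi/2 (mod 2*pi)

Answer: final direction angle = pi/2


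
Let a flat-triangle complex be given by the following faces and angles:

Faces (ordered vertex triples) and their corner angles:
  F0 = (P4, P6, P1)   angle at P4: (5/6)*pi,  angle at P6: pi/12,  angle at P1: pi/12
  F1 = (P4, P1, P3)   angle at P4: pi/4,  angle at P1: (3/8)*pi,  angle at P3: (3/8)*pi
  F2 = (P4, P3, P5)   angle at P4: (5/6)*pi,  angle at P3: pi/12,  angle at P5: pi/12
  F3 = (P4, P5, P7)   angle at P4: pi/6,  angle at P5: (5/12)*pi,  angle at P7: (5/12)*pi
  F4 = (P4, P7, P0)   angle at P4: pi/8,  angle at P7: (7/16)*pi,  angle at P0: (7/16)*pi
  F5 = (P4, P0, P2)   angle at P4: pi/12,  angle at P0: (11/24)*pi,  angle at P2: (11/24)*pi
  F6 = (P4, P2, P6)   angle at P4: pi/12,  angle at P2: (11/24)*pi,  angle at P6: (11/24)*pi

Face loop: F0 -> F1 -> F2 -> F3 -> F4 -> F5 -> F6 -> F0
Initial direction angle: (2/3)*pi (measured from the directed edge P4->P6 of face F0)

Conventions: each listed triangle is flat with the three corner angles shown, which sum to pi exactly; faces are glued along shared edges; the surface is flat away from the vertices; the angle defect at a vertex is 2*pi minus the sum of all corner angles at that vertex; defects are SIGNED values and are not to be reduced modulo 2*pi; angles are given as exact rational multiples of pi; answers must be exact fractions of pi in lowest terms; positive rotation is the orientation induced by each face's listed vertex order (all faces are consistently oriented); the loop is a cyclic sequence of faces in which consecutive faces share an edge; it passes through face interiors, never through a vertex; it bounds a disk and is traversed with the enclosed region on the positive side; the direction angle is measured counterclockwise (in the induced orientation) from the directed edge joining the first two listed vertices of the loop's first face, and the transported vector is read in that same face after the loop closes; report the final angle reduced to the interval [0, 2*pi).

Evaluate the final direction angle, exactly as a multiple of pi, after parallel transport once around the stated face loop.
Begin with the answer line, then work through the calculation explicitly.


Answer: final direction angle = (7/24)*pi

enclosed vertex P4: corner angles sum to (19/8)*pi, defect = 2*pi - (19/8)*pi = (-3/8)*pi
the final direction is the initial angle plus the enclosed defects, taken mod 2*pi in the induced orientation
final angle = (2/3)*pi - (3/8)*pi = (7/24)*pi (mod 2*pi)


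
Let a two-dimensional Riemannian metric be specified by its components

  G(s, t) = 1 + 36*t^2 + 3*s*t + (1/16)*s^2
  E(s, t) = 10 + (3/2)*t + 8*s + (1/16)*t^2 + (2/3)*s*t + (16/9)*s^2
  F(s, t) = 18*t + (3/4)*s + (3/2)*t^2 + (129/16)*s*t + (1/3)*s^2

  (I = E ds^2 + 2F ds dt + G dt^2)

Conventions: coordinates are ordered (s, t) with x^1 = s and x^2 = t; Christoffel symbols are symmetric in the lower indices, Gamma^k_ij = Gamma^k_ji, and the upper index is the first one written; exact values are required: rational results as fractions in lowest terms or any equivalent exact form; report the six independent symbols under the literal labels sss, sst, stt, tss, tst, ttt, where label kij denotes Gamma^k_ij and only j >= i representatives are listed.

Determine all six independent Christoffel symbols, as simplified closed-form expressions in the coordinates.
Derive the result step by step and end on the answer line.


E = 10 + (3/2)*t + 8*s + (1/16)*t^2 + (2/3)*s*t + (16/9)*s^2; F = 18*t + (3/4)*s + (3/2)*t^2 + (129/16)*s*t + (1/3)*s^2; G = 1 + 36*t^2 + 3*s*t + (1/16)*s^2
Gamma^k_ij = (1/2) g^{kl} (d_i g_jl + d_j g_il - d_l g_ij), with g^inv = (1/(EG-F^2)) [[G, -F], [-F, E]]
first partials: E_s = 8 + (2/3)*t + (32/9)*s, E_t = 3/2 + (1/8)*t + (2/3)*s, F_s = 3/4 + (129/16)*t + (2/3)*s, F_t = 18 + 3*t + (129/16)*s, G_s = 3*t + (1/8)*s, G_t = 72*t + 3*s
D = EG - F^2 = 10 + (3/2)*t + 8*s + (577/16)*t^2 + (11/3)*s*t + (265/144)*s^2
expanded: Gamma^s_ss = (G E_s - 2F F_s + F E_t)/(2D), Gamma^s_st = (G E_t - F G_s)/(2D), Gamma^s_tt = (2G F_t - G G_s - F G_t)/(2D), Gamma^t_ss = (2E F_s - E E_t - F E_s)/(2D), Gamma^t_st = (E G_s - F E_t)/(2D), Gamma^t_tt = (E G_t - 2F F_t + F G_s)/(2D); substitute and cancel common factors

Answer: Gamma_sss = (256*s + 48*t + 576)/(265*s^2 + 528*s*t + 1152*s + 5193*t^2 + 216*t + 1440), Gamma_sst = (48*s + 9*t + 108)/(265*s^2 + 528*s*t + 1152*s + 5193*t^2 + 216*t + 1440), Gamma_stt = (1152*s + 216*t + 2592)/(265*s^2 + 528*s*t + 1152*s + 5193*t^2 + 216*t + 1440), Gamma_tss = (48*s + 1152*t)/(265*s^2 + 528*s*t + 1152*s + 5193*t^2 + 216*t + 1440), Gamma_tst = (9*s + 216*t)/(265*s^2 + 528*s*t + 1152*s + 5193*t^2 + 216*t + 1440), Gamma_ttt = (216*s + 5184*t)/(265*s^2 + 528*s*t + 1152*s + 5193*t^2 + 216*t + 1440)


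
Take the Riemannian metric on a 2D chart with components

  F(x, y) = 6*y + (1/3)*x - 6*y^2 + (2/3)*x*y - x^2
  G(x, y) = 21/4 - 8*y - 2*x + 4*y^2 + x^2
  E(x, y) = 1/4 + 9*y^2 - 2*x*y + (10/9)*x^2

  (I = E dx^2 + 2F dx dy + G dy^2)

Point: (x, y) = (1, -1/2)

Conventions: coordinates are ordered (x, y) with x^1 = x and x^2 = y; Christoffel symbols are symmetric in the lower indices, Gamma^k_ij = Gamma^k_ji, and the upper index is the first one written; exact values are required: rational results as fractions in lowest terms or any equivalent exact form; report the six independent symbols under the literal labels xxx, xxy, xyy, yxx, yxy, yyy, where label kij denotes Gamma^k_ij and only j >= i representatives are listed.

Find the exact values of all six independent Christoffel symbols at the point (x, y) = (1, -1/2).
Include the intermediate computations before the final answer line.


E = 83/18, F = -11/2, G = 37/4 at the point
E_x = 29/9, E_y = -11, F_x = -2, F_y = 38/3, G_x = 0, G_y = -12
EG - F^2 = 893/72;  g^inv = (72/893) * [[37/4, 11/2], [11/2, 83/18]]
first-kind symbols [ij,l] = (1/2)(d_i g_jl + d_j g_il - d_l g_ij): [xx,x] = E_x/2 = 29/18, [xx,y] = F_x - E_y/2 = 7/2, [xy,x] = E_y/2 = -11/2, [xy,y] = G_x/2 = 0, [yy,x] = F_y - G_x/2 = 38/3, [yy,y] = G_y/2 = -6
Gamma^x_ij = (G*[ij,x] - F*[ij,y])/(EG - F^2), Gamma^y_ij = (E*[ij,y] - F*[ij,x])/(EG - F^2)

Answer: Gamma_xxx = 2459/893, Gamma_xxy = -3663/893, Gamma_xyy = 6060/893, Gamma_yxx = 1800/893, Gamma_yxy = -2178/893, Gamma_yyy = 3024/893


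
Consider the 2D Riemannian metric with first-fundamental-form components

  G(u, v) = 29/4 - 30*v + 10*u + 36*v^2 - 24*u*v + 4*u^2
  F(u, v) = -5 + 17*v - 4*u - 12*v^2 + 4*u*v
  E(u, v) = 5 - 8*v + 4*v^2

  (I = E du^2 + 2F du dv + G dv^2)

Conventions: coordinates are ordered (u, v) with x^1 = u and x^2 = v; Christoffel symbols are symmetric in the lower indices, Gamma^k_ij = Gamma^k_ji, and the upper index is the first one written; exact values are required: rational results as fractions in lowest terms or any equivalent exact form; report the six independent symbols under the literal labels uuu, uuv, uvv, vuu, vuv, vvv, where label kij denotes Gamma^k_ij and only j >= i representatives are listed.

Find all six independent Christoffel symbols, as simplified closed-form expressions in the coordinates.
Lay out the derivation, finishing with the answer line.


E = 5 - 8*v + 4*v^2; F = -5 + 17*v - 4*u - 12*v^2 + 4*u*v; G = 29/4 - 30*v + 10*u + 36*v^2 - 24*u*v + 4*u^2
Gamma^k_ij = (1/2) g^{kl} (d_i g_jl + d_j g_il - d_l g_ij), with g^inv = (1/(EG-F^2)) [[G, -F], [-F, E]]
first partials: E_u = 0, E_v = -8 + 8*v, F_u = -4 + 4*v, F_v = 17 - 24*v + 4*u, G_u = 10 - 24*v + 8*u, G_v = -30 + 72*v - 24*u
D = EG - F^2 = 45/4 - 38*v + 10*u + 40*v^2 - 24*u*v + 4*u^2
expanded: Gamma^u_uu = (G E_u - 2F F_u + F E_v)/(2D), Gamma^u_uv = (G E_v - F G_u)/(2D), Gamma^u_vv = (2G F_v - G G_u - F G_v)/(2D), Gamma^v_uu = (2E F_u - E E_v - F E_u)/(2D), Gamma^v_uv = (E G_u - F E_v)/(2D), Gamma^v_vv = (E G_v - 2F F_v + F G_u)/(2D); substitute and cancel common factors

Answer: Gamma_uuu = 0, Gamma_uuv = (16*v - 16)/(16*u^2 - 96*u*v + 40*u + 160*v^2 - 152*v + 45), Gamma_uvv = (48 - 48*v)/(16*u^2 - 96*u*v + 40*u + 160*v^2 - 152*v + 45), Gamma_vuu = 0, Gamma_vuv = (16*u - 48*v + 20)/(16*u^2 - 96*u*v + 40*u + 160*v^2 - 152*v + 45), Gamma_vvv = (-48*u + 144*v - 60)/(16*u^2 - 96*u*v + 40*u + 160*v^2 - 152*v + 45)


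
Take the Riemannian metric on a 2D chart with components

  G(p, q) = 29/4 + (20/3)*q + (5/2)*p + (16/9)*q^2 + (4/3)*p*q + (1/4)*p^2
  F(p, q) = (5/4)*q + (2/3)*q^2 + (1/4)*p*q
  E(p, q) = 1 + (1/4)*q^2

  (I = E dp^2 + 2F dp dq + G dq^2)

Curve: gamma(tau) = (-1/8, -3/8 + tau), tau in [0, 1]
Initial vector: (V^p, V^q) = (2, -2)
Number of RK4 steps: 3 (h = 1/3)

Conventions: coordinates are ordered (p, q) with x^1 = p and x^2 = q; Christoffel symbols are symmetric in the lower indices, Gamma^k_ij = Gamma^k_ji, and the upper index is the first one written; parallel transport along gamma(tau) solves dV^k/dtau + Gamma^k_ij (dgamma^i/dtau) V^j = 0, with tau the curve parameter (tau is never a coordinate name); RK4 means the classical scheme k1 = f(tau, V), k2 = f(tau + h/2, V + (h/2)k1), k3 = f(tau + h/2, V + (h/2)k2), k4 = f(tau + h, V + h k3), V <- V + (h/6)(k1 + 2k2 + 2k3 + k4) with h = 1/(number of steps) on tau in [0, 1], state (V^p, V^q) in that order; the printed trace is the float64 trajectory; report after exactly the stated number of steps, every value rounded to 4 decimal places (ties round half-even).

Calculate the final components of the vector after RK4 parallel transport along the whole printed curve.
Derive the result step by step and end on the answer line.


gamma'(tau) = (0, 1); f(tau, V)^k = -Gamma^k_ij(gamma(tau)) gamma'^i(tau) V^j; h = 1/3; intermediate values shown to 6 dp
curve data and Christoffel symbols at the stage parameters:
  tau = 0.000000: gamma = (-0.125000, -0.375000), gamma' = (0.000000, 1.000000); Gamma_ppp = 0.000000, Gamma_ppq = -0.019576, Gamma_pqq = -0.052202, Gamma_qpp = 0.000000, Gamma_qpq = 0.202284, Gamma_qqq = 0.539424
  tau = 0.166667: gamma = (-0.125000, -0.208333), gamma' = (0.000000, 1.000000); Gamma_ppp = 0.000000, Gamma_ppq = -0.009177, Gamma_pqq = -0.024473, Gamma_qpp = 0.000000, Gamma_qpq = 0.190275, Gamma_qqq = 0.507401
  tau = 0.333333: gamma = (-0.125000, -0.041667), gamma' = (0.000000, 1.000000); Gamma_ppp = 0.000000, Gamma_ppq = -0.001561, Gamma_pqq = -0.004162, Gamma_qpp = 0.000000, Gamma_qpq = 0.178447, Gamma_qqq = 0.475859
  tau = 0.500000: gamma = (-0.125000, 0.125000), gamma' = (0.000000, 1.000000); Gamma_ppp = 0.000000, Gamma_ppq = 0.004014, Gamma_pqq = 0.010704, Gamma_qpp = 0.000000, Gamma_qpq = 0.167243, Gamma_qqq = 0.445981
  tau = 0.666667: gamma = (-0.125000, 0.291667), gamma' = (0.000000, 1.000000); Gamma_ppp = 0.000000, Gamma_ppq = 0.008093, Gamma_pqq = 0.021582, Gamma_qpp = 0.000000, Gamma_qpq = 0.156852, Gamma_qqq = 0.418272
  tau = 0.833333: gamma = (-0.125000, 0.458333), gamma' = (0.000000, 1.000000); Gamma_ppp = 0.000000, Gamma_ppq = 0.011075, Gamma_pqq = 0.029532, Gamma_qpp = 0.000000, Gamma_qpq = 0.147325, Gamma_qqq = 0.392867
  tau = 1.000000: gamma = (-0.125000, 0.625000), gamma' = (0.000000, 1.000000); Gamma_ppp = 0.000000, Gamma_ppq = 0.013246, Gamma_pqq = 0.035323, Gamma_qpp = 0.000000, Gamma_qpq = 0.138642, Gamma_qqq = 0.369711
step 0: V^p = 2.0000, V^q = -2.0000
step 1: k1 = (-0.065253, 0.674279), k2 = (-0.027940, 0.579299), k3 = (-0.028271, 0.586148), k4 = (-0.004404, 0.503531); V <- V + (h/6)(k1 + 2k2 + 2k3 + k4): V^p = 1.9899, V^q = -1.8051
step 2: k1 = (-0.004407, 0.503870), k2 = (0.010438, 0.434903), k3 = (0.010551, 0.439616), k4 = (0.019661, 0.381049); V <- V + (h/6)(k1 + 2k2 + 2k3 + k4): V^p = 1.9931, V^q = -1.6587
step 3: k1 = (0.019668, 0.381188), k2 = (0.025001, 0.332594), k3 = (0.025231, 0.335645), k4 = (0.028128, 0.294403); V <- V + (h/6)(k1 + 2k2 + 2k3 + k4): V^p = 2.0013, V^q = -1.5470

Answer: V^p = 2.0013, V^q = -1.5470


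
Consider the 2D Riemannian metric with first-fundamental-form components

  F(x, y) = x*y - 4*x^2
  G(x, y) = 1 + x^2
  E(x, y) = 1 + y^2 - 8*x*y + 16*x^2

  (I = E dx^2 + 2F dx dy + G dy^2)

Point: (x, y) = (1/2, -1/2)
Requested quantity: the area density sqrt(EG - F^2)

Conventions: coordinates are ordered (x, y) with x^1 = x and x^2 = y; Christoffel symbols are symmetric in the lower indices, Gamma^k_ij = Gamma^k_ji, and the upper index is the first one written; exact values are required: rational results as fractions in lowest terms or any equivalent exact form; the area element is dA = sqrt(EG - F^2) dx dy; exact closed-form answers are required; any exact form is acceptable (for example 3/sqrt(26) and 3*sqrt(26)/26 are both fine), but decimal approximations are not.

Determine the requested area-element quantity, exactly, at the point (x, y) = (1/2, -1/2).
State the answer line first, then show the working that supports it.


Answer: sqrt(EG - F^2) = sqrt(30)/2

E = 29/4, F = -5/4, G = 5/4; EG - F^2 = 15/2


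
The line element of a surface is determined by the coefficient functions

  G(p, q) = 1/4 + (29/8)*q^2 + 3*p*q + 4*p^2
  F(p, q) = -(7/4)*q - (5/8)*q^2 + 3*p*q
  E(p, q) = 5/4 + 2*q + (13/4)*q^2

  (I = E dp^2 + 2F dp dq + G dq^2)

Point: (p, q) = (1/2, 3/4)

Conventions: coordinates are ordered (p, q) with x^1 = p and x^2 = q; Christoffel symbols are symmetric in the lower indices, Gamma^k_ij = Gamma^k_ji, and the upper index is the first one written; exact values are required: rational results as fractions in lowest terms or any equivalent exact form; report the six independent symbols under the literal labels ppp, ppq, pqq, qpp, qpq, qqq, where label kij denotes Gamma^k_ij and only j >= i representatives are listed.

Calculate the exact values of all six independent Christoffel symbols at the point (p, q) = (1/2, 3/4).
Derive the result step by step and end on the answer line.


E = 293/64, F = -69/128, G = 565/128 at the point
E_p = 0, E_q = 55/8, F_p = 9/4, F_q = -19/16, G_p = 25/4, G_q = 111/16
EG - F^2 = 326329/16384;  g^inv = (16384/326329) * [[565/128, 69/128], [69/128, 293/64]]
first-kind symbols [ij,l] = (1/2)(d_i g_jl + d_j g_il - d_l g_ij): [pp,p] = E_p/2 = 0, [pp,q] = F_p - E_q/2 = -19/16, [pq,p] = E_q/2 = 55/16, [pq,q] = G_p/2 = 25/8, [qq,p] = F_q - G_p/2 = -69/16, [qq,q] = G_q/2 = 111/32
Gamma^p_ij = (G*[ij,p] - F*[ij,q])/(EG - F^2), Gamma^q_ij = (E*[ij,q] - F*[ij,p])/(EG - F^2)

Answer: Gamma_ppp = -10488/326329, Gamma_ppq = 276200/326329, Gamma_pqq = -281244/326329, Gamma_qpp = -89072/326329, Gamma_qpq = 264760/326329, Gamma_qqq = 222096/326329


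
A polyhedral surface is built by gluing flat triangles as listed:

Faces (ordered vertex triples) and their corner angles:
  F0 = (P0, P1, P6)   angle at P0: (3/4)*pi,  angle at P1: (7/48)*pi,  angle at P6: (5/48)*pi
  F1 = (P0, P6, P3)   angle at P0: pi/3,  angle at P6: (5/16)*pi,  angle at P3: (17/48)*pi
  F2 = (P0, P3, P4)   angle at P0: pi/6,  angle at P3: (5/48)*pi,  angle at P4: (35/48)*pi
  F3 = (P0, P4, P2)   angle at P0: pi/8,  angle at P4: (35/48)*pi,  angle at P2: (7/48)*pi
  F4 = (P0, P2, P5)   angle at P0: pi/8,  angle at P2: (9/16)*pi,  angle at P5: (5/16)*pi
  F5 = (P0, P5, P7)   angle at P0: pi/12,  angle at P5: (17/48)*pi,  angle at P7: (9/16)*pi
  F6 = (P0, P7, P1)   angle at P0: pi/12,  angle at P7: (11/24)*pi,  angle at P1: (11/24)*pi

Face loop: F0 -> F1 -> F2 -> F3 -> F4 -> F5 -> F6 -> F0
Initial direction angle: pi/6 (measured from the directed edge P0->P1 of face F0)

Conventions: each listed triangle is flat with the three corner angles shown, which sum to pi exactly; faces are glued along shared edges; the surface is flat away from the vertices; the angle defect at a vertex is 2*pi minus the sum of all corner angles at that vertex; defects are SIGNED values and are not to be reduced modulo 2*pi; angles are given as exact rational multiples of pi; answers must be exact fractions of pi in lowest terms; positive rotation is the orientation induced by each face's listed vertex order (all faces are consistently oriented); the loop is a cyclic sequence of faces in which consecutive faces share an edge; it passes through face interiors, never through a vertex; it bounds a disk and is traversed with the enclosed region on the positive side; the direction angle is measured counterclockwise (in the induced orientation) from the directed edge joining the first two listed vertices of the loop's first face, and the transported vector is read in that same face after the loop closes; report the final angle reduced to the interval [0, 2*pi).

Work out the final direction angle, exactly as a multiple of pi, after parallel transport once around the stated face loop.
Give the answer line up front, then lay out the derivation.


Answer: final direction angle = pi/2

enclosed vertex P0: corner angles sum to (5/3)*pi, defect = 2*pi - (5/3)*pi = pi/3
the rotation equals the total enclosed defect, so the final angle is initial + defects (mod 2*pi)
final angle = pi/6 + pi/3 = pi/2 (mod 2*pi)


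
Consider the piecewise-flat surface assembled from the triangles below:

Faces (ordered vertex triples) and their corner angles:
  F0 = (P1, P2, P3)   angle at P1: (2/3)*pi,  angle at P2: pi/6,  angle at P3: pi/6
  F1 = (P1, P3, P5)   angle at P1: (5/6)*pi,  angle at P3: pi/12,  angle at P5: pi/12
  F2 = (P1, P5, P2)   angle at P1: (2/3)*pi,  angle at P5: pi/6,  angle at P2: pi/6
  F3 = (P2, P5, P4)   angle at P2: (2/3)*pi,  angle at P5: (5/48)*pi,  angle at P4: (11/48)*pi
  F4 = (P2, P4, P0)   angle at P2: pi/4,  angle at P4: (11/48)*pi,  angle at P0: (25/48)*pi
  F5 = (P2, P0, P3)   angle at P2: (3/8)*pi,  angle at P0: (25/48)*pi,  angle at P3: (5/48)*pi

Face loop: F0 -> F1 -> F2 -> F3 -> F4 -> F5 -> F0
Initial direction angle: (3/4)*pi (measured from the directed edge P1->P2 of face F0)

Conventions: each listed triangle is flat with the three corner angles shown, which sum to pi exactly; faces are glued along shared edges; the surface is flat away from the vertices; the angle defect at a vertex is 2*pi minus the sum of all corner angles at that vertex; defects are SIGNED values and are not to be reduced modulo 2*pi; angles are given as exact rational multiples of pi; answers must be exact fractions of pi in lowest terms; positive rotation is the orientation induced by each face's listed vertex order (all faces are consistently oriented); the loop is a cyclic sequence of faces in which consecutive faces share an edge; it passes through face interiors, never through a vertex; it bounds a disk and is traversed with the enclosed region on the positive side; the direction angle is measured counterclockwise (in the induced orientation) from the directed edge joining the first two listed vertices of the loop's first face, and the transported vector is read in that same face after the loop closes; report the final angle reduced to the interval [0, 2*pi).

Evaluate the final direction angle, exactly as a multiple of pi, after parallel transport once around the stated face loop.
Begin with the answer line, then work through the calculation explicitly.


Answer: final direction angle = (23/24)*pi

enclosed vertex P1: corner angles sum to (13/6)*pi, defect = 2*pi - (13/6)*pi = -pi/6
enclosed vertex P2: corner angles sum to (13/8)*pi, defect = 2*pi - (13/8)*pi = (3/8)*pi
adding the enclosed defects to the starting angle (mod 2*pi, induced orientation) gives the holonomy
final angle = (3/4)*pi + (5/24)*pi = (23/24)*pi (mod 2*pi)


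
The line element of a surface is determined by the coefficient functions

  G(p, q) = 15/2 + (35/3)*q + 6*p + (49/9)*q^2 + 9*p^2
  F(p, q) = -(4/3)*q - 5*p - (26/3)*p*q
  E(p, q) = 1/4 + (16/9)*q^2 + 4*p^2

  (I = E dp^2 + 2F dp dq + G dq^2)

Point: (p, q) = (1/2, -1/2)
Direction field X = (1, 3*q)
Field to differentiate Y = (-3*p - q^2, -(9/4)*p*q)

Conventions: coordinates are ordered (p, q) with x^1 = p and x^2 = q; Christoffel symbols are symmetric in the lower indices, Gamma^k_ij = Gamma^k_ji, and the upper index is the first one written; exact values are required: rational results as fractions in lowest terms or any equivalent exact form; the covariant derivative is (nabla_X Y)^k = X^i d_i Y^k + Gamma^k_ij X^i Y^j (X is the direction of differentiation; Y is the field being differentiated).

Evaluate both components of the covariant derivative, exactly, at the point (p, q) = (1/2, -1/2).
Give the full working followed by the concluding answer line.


E = 61/36, F = 1/3, G = 149/18 at the point
E_p = 4, E_q = -16/9, F_p = -2/3, F_q = -17/3, G_p = 15, G_q = 56/9
EG - F^2 = 9017/648;  g^inv = (648/9017) * [[149/18, -1/3], [-1/3, 61/36]]
first-kind symbols [ij,l] = (1/2)(d_i g_jl + d_j g_il - d_l g_ij): [pp,p] = E_p/2 = 2, [pp,q] = F_p - E_q/2 = 2/9, [pq,p] = E_q/2 = -8/9, [pq,q] = G_p/2 = 15/2, [qq,p] = F_q - G_p/2 = -79/6, [qq,q] = G_q/2 = 28/9
Gamma^p_ij = (G*[ij,p] - F*[ij,q])/(EG - F^2), Gamma^q_ij = (E*[ij,q] - F*[ij,p])/(EG - F^2)
Gamma_ppp = 10680/9017, Gamma_ppq = -6388/9017, Gamma_pqq = -71298/9017, Gamma_qpp = -188/9017, Gamma_qpq = 8427/9017, Gamma_qqq = 6260/9017
X = (1, -3/2), Y = (-7/4, 9/16) at the point

Answer: (nabla_X Y)^p = -311529/144272, (nabla_X Y)^q = 94537/18034


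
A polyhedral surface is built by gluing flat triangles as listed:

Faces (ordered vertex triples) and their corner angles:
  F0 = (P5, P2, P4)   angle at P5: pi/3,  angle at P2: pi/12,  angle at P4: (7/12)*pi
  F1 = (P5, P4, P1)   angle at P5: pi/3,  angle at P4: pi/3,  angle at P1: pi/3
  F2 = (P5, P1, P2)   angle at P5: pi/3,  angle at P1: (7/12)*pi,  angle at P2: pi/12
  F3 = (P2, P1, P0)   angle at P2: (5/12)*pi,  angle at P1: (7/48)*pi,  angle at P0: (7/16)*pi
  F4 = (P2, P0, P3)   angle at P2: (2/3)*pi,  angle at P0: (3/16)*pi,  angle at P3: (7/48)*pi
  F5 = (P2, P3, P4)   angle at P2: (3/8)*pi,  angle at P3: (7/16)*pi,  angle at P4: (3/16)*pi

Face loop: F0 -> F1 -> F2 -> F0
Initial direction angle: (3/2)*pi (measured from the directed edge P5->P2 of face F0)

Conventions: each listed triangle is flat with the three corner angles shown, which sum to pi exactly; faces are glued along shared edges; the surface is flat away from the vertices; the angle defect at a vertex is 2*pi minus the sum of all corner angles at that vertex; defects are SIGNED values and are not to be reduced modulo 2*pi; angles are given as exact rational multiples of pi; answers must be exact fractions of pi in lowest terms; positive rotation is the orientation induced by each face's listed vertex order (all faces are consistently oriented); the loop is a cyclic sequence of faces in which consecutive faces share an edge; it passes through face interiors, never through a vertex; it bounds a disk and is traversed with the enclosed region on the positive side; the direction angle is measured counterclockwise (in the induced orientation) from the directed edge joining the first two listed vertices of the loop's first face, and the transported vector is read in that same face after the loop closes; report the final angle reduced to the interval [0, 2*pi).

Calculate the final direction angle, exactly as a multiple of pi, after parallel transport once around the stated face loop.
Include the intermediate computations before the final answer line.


enclosed vertex P5: corner angles sum to pi, defect = 2*pi - pi = pi
holonomy = initial angle + sum of enclosed defects (mod 2*pi), positive in the induced orientation
final angle = (3/2)*pi + pi = pi/2 (mod 2*pi)

Answer: final direction angle = pi/2


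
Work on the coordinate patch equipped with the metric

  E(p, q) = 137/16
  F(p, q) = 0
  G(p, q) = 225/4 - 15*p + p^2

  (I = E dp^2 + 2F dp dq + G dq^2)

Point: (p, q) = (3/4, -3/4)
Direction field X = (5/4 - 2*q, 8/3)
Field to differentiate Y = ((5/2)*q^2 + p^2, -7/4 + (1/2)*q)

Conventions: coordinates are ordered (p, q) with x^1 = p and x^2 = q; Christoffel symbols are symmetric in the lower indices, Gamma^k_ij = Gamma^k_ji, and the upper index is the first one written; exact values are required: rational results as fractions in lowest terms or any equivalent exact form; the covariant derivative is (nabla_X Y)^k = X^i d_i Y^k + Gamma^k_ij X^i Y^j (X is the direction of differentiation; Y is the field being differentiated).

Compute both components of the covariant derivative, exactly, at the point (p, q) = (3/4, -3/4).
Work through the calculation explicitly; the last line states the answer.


E = 137/16, F = 0, G = 729/16 at the point
E_p = 0, E_q = 0, F_p = 0, F_q = 0, G_p = -27/2, G_q = 0
EG - F^2 = 99873/256;  g^inv = (256/99873) * [[729/16, 0], [0, 137/16]]
first-kind symbols [ij,l] = (1/2)(d_i g_jl + d_j g_il - d_l g_ij): [pp,p] = E_p/2 = 0, [pp,q] = F_p - E_q/2 = 0, [pq,p] = E_q/2 = 0, [pq,q] = G_p/2 = -27/4, [qq,p] = F_q - G_p/2 = 27/4, [qq,q] = G_q/2 = 0
Gamma^p_ij = (G*[ij,p] - F*[ij,q])/(EG - F^2), Gamma^q_ij = (E*[ij,q] - F*[ij,p])/(EG - F^2)
Gamma_ppp = 0, Gamma_ppq = 0, Gamma_pqq = 108/137, Gamma_qpp = 0, Gamma_qpq = -4/27, Gamma_qqq = 0
X = (11/4, 8/3), Y = (63/32, -17/8) at the point

Answer: (nabla_X Y)^p = -11335/1096, (nabla_X Y)^q = 307/216


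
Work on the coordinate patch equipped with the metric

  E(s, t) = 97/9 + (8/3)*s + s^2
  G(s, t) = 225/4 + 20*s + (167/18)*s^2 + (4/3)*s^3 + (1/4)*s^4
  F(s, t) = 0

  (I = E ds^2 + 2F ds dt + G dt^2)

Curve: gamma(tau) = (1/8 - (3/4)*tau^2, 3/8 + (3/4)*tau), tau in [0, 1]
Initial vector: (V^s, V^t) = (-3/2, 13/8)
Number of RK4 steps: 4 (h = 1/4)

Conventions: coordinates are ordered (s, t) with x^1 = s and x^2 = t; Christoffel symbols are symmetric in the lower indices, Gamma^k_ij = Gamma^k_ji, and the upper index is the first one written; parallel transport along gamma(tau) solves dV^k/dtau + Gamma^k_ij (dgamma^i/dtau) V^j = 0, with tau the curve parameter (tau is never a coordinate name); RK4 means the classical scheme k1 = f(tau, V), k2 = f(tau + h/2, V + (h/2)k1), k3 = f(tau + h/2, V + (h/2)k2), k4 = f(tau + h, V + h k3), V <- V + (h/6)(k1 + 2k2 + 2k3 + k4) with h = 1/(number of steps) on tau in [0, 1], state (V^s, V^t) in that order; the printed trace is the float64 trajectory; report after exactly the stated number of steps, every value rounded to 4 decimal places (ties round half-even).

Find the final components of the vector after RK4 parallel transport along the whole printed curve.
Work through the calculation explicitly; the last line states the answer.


gamma'(tau) = (-(3/2)*tau, 3/4); f(tau, V)^k = -Gamma^k_ij(gamma(tau)) gamma'^i(tau) V^j; h = 1/4; intermediate values shown to 6 dp
curve data and Christoffel symbols at the stage parameters:
  tau = 0.000000: gamma = (0.125000, 0.375000), gamma' = (0.000000, 0.750000); Gamma_sss = 0.131066, Gamma_sst = 0.000000, Gamma_stt = -1.005861, Gamma_tss = 0.000000, Gamma_tst = 0.190024, Gamma_ttt = 0.000000
  tau = 0.125000: gamma = (0.113281, 0.468750), gamma' = (-0.187500, 0.750000); Gamma_sss = 0.130411, Gamma_sst = 0.000000, Gamma_stt = -0.998620, Gamma_tss = 0.000000, Gamma_tst = 0.188916, Gamma_ttt = 0.000000
  tau = 0.250000: gamma = (0.078125, 0.562500), gamma' = (-0.375000, 0.750000); Gamma_sss = 0.128405, Gamma_sst = 0.000000, Gamma_stt = -0.976807, Gamma_tss = 0.000000, Gamma_tst = 0.185542, Gamma_ttt = 0.000000
  tau = 0.375000: gamma = (0.019531, 0.656250), gamma' = (-0.562500, 0.750000); Gamma_sss = 0.124915, Gamma_sst = 0.000000, Gamma_stt = -0.940143, Gamma_tss = 0.000000, Gamma_tst = 0.179753, Gamma_ttt = 0.000000
  tau = 0.500000: gamma = (-0.062500, 0.750000), gamma' = (-0.750000, 0.750000); Gamma_sss = 0.119720, Gamma_sst = 0.000000, Gamma_stt = -0.888160, Gamma_tss = 0.000000, Gamma_tst = 0.171303, Gamma_ttt = 0.000000
  tau = 0.625000: gamma = (-0.167969, 0.843750), gamma' = (-0.937500, 0.750000); Gamma_sss = 0.112508, Gamma_sst = 0.000000, Gamma_stt = -0.820199, Gamma_tss = 0.000000, Gamma_tst = 0.159855, Gamma_ttt = 0.000000
  tau = 0.750000: gamma = (-0.296875, 0.937500), gamma' = (-1.125000, 0.750000); Gamma_sss = 0.102882, Gamma_sst = 0.000000, Gamma_stt = -0.735424, Gamma_tss = 0.000000, Gamma_tst = 0.144995, Gamma_ttt = 0.000000
  tau = 0.875000: gamma = (-0.449219, 1.031250), gamma' = (-1.312500, 0.750000); Gamma_sss = 0.090385, Gamma_sst = 0.000000, Gamma_stt = -0.632870, Gamma_tss = 0.000000, Gamma_tst = 0.126267, Gamma_ttt = 0.000000
  tau = 1.000000: gamma = (-0.625000, 1.125000), gamma' = (-1.500000, 0.750000); Gamma_sss = 0.074548, Gamma_sst = 0.000000, Gamma_stt = -0.511545, Gamma_tss = 0.000000, Gamma_tst = 0.103226, Gamma_ttt = 0.000000
step 0: V^s = -1.5000, V^t = 1.6250
step 1: k1 = (1.225893, 0.213777), k2 = (1.204151, 0.249325), k3 = (1.207413, 0.249868), k4 = (1.178554, 0.284141); V <- V + (h/6)(k1 + 2k2 + 2k3 + k4): V^s = -1.1989, V^t = 1.6873
step 2: k1 = (1.178431, 0.284230), k2 = (1.140924, 0.315966), k3 = (1.143392, 0.316999), k4 = (1.094785, 0.344268); V <- V + (h/6)(k1 + 2k2 + 2k3 + k4): V^s = -0.9138, V^t = 1.7663
step 3: k1 = (1.094506, 0.344326), k2 = (1.031052, 0.364302), k3 = (1.031751, 0.365628), k4 = (0.948734, 0.374345); V <- V + (h/6)(k1 + 2k2 + 2k3 + k4): V^s = -0.6567, V^t = 1.8571
step 4: k1 = (0.948279, 0.374339), k2 = (0.839817, 0.366484), k3 = (0.837743, 0.367605), k4 = (0.697716, 0.336403); V <- V + (h/6)(k1 + 2k2 + 2k3 + k4): V^s = -0.4484, V^t = 1.9478

Answer: V^s = -0.4484, V^t = 1.9478


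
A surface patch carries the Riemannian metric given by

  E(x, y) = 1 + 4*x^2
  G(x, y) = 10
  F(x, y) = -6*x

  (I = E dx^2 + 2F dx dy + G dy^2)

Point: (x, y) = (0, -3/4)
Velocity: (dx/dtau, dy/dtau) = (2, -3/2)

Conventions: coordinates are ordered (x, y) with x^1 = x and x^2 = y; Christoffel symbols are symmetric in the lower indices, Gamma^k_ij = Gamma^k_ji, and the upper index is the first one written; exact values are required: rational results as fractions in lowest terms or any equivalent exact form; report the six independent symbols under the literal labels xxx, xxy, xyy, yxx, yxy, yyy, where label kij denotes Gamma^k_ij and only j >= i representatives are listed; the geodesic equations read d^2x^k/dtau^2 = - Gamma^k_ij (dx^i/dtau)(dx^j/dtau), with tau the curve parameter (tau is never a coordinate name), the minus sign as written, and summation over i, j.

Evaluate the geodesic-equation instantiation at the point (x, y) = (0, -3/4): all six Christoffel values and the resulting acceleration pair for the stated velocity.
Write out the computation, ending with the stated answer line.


E = 1, F = 0, G = 10 at the point
E_x = 0, E_y = 0, F_x = -6, F_y = 0, G_x = 0, G_y = 0
EG - F^2 = 10;  g^inv = (1/10) * [[10, 0], [0, 1]]
first-kind symbols [ij,l] = (1/2)(d_i g_jl + d_j g_il - d_l g_ij): [xx,x] = E_x/2 = 0, [xx,y] = F_x - E_y/2 = -6, [xy,x] = E_y/2 = 0, [xy,y] = G_x/2 = 0, [yy,x] = F_y - G_x/2 = 0, [yy,y] = G_y/2 = 0
Gamma^x_ij = (G*[ij,x] - F*[ij,y])/(EG - F^2), Gamma^y_ij = (E*[ij,y] - F*[ij,x])/(EG - F^2)
Gamma_xxx = 0, Gamma_xxy = 0, Gamma_xyy = 0, Gamma_yxx = -3/5, Gamma_yxy = 0, Gamma_yyy = 0
d^2x/dtau^2 = -(Gamma_xxx*(2)^2 + 2*Gamma_xxy*(2)*(-3/2) + Gamma_xyy*(-3/2)^2) = 0
d^2y/dtau^2 = -(Gamma_yxx*(2)^2 + 2*Gamma_yxy*(2)*(-3/2) + Gamma_yyy*(-3/2)^2) = 12/5

Answer: Gamma_xxx = 0, Gamma_xxy = 0, Gamma_xyy = 0, Gamma_yxx = -3/5, Gamma_yxy = 0, Gamma_yyy = 0; accelerations (d^2x/dtau^2, d^2y/dtau^2) = (0, 12/5)
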